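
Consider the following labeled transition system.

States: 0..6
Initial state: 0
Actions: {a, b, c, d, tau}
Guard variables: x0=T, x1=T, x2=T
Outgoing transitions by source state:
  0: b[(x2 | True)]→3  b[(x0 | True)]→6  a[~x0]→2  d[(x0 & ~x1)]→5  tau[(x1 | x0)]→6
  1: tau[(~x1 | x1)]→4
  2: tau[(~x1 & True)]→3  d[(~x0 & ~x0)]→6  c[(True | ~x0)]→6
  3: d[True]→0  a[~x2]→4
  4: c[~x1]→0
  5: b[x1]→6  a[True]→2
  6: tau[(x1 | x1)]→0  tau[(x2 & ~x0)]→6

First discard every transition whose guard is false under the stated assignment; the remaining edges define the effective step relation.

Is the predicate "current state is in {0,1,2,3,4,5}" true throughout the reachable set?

Answer: INVARIANT VIOLATED at state 6

Trace:
Safe = {0,1,2,3,4,5}
Reach set: {0,3,6}
  0: ✓
  3: ✓
  6: ✗ unsafe
witness against invariant: b → 6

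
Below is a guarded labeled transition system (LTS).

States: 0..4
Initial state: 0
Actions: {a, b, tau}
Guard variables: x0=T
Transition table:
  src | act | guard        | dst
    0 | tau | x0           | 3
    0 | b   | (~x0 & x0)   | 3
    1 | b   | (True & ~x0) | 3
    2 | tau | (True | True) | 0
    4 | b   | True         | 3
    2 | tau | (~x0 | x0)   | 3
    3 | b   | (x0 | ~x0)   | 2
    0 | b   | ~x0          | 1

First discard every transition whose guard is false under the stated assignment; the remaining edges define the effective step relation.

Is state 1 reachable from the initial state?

Answer: UNREACHABLE

Working:
After dropping false guards: 5 live edges.
Layer 0: {0}
Layer 1: {3}  cumulative {0,3}
Layer 2: {2}  cumulative {0,2,3}
R = {0,2,3}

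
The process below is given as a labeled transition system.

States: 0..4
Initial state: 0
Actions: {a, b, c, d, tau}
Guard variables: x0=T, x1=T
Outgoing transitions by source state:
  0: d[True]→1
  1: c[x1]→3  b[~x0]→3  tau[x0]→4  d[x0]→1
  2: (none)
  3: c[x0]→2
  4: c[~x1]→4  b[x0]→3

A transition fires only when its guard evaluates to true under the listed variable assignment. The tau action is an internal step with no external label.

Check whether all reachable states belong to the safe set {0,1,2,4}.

Answer: INVARIANT VIOLATED at state 3

Trace:
Safe = {0,1,2,4}
Reachable = {0,1,2,3,4}
  0: ok
  1: ok
  2: ok
  3: ✗ unsafe
  4: ok
counterexample path to 3: d·c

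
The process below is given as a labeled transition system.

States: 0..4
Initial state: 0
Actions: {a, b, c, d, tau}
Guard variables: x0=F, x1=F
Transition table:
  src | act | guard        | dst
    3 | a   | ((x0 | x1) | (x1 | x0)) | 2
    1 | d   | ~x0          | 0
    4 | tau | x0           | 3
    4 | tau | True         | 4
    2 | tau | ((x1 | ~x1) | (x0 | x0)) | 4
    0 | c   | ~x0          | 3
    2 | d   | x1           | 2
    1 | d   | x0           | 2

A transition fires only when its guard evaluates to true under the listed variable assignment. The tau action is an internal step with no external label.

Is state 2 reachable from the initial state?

4 transition(s) survive guard evaluation.
Layer 0: {0}
Layer 1: {3}  cumulative {0,3}
R = {0,3}

Answer: UNREACHABLE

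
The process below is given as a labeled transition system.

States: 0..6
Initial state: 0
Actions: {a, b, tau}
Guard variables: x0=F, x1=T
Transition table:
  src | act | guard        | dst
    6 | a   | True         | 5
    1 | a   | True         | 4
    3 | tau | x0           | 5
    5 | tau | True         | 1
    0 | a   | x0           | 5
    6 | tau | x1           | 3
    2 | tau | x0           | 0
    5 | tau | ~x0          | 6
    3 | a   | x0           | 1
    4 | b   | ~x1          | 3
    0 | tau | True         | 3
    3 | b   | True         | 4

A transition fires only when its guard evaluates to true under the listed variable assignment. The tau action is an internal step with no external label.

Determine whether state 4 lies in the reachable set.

Answer: REACHABLE

Working:
After dropping false guards: 7 live edges.
L0 = {0}
L1 = {3}  total {0,3}
L2 = {4}  total {0,3,4}
Reach set: {0,3,4}
trace reaching 4: tau·b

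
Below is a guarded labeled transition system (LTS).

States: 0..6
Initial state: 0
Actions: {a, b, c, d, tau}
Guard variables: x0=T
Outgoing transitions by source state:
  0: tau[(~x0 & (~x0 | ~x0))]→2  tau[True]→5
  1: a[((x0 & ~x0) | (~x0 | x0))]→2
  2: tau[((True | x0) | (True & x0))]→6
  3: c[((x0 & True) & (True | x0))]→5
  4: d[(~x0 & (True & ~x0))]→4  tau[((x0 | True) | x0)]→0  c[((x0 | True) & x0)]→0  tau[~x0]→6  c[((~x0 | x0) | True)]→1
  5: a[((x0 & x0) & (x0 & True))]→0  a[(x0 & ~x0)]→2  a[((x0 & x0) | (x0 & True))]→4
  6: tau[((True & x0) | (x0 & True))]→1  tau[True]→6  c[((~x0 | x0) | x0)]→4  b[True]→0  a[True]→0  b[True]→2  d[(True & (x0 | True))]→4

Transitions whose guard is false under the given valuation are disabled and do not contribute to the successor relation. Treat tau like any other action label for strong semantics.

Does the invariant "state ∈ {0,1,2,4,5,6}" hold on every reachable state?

Safe = {0,1,2,4,5,6}
Reach set: {0,1,2,4,5,6}
  0: safe
  1: safe
  2: safe
  4: safe
  5: safe
  6: safe

Answer: INVARIANT HOLDS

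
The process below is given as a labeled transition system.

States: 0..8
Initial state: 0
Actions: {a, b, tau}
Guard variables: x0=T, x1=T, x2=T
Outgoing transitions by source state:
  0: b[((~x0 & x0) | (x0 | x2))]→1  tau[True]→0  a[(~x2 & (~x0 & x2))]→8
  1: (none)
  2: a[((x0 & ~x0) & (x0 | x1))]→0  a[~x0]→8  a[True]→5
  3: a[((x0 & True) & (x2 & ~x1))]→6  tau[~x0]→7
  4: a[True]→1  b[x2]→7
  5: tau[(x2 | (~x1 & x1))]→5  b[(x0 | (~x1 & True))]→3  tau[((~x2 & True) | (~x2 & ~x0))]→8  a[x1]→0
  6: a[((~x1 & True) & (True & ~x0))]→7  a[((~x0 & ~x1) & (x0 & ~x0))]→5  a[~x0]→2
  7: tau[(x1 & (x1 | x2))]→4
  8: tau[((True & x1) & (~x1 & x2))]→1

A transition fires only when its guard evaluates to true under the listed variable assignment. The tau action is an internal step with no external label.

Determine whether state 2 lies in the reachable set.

Answer: UNREACHABLE

Trace:
9 transition(s) survive guard evaluation.
Layer 0: {0}
Layer 1: {1}  cumulative {0,1}
Reachable = {0,1}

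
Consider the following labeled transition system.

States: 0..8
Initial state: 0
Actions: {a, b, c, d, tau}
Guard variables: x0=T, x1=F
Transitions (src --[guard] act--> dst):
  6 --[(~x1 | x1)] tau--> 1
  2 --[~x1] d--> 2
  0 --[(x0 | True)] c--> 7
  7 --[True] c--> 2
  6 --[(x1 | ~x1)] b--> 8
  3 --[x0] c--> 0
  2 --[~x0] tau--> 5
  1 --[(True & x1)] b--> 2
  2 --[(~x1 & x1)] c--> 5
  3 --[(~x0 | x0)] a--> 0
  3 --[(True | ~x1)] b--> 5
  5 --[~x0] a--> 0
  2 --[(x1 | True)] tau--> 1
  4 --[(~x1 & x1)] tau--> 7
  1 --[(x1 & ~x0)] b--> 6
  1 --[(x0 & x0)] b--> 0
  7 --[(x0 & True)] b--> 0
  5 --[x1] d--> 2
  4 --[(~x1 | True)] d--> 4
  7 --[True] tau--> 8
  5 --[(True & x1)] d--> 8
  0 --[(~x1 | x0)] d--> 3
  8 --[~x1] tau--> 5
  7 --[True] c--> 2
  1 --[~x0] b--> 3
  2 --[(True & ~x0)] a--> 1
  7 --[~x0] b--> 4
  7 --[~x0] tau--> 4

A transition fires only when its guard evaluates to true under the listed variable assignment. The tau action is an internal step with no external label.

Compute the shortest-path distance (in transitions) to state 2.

Answer: 2

Analysis:
Breadth-first toward 2:
  depth 0: {0}
  depth 1: {3,7}
  depth 2: {2,5,8}
2 enters at depth 2; path c·c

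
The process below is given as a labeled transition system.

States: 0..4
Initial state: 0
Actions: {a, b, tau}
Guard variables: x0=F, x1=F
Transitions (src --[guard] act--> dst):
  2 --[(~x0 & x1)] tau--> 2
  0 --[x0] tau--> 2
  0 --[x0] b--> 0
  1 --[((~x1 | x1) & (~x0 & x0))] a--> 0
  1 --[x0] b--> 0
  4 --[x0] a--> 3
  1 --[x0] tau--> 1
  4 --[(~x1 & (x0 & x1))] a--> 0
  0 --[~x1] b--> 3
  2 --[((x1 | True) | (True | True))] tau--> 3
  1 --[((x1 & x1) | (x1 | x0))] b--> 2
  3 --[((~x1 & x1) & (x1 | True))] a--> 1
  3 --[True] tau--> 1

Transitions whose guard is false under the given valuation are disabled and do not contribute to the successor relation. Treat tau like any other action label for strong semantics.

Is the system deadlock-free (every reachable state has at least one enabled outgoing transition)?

R = {0,1,3}
  0: b→3  [1 exit(s)]
  1: ∅  [no exit]
  3: tau→1  [1 exit(s)]
Path to 1: b·tau

Answer: DEADLOCK at state 1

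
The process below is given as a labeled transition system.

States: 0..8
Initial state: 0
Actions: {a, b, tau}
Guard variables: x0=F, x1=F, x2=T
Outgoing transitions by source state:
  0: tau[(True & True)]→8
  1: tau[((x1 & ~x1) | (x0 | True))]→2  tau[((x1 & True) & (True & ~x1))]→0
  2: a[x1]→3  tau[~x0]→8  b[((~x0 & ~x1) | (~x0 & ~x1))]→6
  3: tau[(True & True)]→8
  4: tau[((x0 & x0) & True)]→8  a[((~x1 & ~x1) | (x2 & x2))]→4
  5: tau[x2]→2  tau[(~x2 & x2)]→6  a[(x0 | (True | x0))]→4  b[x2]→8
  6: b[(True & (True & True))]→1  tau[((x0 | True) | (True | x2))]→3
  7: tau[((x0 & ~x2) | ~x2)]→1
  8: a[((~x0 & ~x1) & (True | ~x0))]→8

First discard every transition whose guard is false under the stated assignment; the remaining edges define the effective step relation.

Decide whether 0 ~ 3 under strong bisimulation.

Compute ~ classes (split until stable):
  round 0: {{0,1,2,3,4,5,6,7,8}}
  round 1: {{0,1,3},{2,6},{4,8},{5},{7}}
  round 2: {{0,3},{1},{2},{4,8},{5},{6},{7}}
Fixed point at round 3; 7 class(es).
[0]={0,3}  [3]={0,3}

Answer: BISIMILAR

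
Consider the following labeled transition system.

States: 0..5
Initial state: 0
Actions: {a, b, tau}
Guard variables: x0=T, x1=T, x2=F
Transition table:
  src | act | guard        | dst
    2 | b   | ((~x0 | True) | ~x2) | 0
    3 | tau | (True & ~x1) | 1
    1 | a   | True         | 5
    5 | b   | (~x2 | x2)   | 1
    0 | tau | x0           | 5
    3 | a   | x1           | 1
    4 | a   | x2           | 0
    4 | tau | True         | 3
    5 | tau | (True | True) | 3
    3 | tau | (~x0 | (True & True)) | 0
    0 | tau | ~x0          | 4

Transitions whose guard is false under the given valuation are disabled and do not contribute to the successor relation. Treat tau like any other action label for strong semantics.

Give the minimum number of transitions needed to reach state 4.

Answer: UNREACHABLE

Analysis:
Breadth-first toward 4:
  L0 = {0}
  L1 = {5}
  L2 = {1,3}
4 never appears.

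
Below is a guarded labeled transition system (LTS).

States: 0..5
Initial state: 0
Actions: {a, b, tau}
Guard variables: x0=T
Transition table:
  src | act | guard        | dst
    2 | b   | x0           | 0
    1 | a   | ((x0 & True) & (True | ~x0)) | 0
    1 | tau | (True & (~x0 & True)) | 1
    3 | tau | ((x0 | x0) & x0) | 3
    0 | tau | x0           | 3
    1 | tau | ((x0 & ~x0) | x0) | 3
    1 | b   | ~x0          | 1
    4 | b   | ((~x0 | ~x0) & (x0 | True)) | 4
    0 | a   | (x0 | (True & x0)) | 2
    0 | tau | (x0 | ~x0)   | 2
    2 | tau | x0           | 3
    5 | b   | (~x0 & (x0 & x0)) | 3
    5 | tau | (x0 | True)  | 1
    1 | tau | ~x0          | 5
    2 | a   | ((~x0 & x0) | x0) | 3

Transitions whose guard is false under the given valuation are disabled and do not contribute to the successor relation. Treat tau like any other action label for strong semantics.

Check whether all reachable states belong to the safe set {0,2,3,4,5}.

Inv-set: {0,2,3,4,5}
Reachable = {0,2,3}
  0: safe
  2: safe
  3: safe

Answer: INVARIANT HOLDS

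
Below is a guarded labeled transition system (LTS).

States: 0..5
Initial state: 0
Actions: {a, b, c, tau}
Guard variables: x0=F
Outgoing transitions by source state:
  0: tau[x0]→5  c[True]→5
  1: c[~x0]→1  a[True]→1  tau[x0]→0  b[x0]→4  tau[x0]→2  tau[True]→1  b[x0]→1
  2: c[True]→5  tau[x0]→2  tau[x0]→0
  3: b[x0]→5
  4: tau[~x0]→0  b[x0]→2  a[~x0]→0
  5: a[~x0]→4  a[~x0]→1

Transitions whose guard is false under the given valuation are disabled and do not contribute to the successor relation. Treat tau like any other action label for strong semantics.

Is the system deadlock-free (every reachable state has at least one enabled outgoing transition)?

R = {0,1,4,5}
  0: c→5  [1 out]
  1: a→1  c→1  tau→1  [3 out]
  4: a→0  tau→0  [2 out]
  5: a→1  a→4  [2 out]

Answer: DEADLOCK-FREE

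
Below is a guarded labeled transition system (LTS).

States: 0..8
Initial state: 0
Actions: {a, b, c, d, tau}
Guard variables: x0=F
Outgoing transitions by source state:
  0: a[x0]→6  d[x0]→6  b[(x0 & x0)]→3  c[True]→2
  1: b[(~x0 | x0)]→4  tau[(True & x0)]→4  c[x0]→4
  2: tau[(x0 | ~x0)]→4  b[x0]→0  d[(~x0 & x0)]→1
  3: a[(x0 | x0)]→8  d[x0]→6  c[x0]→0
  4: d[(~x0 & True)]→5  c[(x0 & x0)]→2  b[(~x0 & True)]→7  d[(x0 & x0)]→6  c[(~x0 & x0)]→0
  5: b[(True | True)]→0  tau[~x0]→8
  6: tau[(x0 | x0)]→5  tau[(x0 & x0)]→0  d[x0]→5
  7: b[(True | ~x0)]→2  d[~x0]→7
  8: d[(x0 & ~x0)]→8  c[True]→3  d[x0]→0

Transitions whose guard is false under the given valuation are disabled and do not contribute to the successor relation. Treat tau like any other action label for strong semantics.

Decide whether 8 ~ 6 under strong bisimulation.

Answer: NOT BISIMILAR

Trace:
Bisimulation quotient by refinement:
  π0 = {{0,1,2,3,4,5,6,7,8}}
  π1 = {{0,8},{1},{2},{3,6},{4,7},{5}}
  π2 = {{0},{1},{2},{3,6},{4},{5},{7},{8}}
8 equivalence class(es) (converged in 3)
8∈{8}, 6∈{3,6}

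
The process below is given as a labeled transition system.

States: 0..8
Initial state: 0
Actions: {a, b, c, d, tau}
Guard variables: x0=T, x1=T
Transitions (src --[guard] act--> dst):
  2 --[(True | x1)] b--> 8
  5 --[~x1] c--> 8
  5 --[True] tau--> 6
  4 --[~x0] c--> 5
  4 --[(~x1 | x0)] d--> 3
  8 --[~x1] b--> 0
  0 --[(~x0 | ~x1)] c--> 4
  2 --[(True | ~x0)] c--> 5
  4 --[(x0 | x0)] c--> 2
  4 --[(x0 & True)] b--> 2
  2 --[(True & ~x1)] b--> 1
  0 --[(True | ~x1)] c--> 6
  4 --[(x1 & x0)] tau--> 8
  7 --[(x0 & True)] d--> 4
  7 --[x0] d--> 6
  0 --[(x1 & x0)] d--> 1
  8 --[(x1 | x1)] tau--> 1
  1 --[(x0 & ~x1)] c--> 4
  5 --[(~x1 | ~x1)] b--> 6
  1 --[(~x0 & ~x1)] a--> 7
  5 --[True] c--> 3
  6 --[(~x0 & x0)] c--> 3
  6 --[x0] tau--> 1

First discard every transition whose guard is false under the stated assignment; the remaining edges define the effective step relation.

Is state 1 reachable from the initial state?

Answer: REACHABLE

Working:
After dropping false guards: 14 live edges.
Layer 0: {0}
Layer 1: {1,6}  cumulative {0,1,6}
R = {0,1,6}
witness 1: d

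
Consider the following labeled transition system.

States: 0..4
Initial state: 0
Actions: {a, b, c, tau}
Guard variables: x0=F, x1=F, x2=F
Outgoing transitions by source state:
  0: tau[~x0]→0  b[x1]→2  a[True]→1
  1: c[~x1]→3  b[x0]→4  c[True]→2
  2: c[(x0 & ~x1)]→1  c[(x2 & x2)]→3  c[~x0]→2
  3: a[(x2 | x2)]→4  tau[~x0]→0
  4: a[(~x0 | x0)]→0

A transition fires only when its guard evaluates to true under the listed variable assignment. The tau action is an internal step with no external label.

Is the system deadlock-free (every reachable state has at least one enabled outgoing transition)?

Answer: DEADLOCK-FREE

Trace:
Reachable = {0,1,2,3}
  0: a→1  tau→0  [deg 2]
  1: c→2  c→3  [deg 2]
  2: c→2  [deg 1]
  3: tau→0  [deg 1]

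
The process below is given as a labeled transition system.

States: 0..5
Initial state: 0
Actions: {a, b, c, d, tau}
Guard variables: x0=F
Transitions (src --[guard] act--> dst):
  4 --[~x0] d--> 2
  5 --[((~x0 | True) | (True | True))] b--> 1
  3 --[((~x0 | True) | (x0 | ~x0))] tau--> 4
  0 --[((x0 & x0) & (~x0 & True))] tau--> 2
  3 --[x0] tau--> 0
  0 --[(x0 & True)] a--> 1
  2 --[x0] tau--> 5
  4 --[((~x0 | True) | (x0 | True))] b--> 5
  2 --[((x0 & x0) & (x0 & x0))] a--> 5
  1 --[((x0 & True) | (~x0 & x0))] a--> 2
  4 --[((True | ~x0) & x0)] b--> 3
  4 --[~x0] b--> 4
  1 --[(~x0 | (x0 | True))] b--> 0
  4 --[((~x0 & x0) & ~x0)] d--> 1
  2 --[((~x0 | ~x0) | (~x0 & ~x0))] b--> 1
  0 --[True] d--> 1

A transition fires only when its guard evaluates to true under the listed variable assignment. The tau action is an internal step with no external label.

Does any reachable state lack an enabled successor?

Answer: DEADLOCK-FREE

Analysis:
R = {0,1}
  0: d→1  [1 exit(s)]
  1: b→0  [1 exit(s)]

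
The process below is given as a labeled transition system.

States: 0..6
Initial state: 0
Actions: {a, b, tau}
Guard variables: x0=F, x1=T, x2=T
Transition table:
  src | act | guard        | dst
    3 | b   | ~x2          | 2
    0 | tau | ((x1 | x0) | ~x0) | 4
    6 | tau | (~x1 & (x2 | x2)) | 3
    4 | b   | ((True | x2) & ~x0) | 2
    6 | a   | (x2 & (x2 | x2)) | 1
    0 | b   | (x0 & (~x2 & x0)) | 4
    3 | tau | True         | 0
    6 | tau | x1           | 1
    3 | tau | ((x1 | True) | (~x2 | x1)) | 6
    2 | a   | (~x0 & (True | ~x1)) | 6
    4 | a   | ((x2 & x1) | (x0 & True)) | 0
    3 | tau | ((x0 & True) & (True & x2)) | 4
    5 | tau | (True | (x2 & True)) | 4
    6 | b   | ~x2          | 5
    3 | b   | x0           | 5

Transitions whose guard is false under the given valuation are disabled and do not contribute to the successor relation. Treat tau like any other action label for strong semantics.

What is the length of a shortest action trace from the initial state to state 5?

Breadth-first toward 5:
  L0 = {0}
  L1 = {4}
  L2 = {2}
  L3 = {6}
  L4 = {1}
5 never appears.

Answer: UNREACHABLE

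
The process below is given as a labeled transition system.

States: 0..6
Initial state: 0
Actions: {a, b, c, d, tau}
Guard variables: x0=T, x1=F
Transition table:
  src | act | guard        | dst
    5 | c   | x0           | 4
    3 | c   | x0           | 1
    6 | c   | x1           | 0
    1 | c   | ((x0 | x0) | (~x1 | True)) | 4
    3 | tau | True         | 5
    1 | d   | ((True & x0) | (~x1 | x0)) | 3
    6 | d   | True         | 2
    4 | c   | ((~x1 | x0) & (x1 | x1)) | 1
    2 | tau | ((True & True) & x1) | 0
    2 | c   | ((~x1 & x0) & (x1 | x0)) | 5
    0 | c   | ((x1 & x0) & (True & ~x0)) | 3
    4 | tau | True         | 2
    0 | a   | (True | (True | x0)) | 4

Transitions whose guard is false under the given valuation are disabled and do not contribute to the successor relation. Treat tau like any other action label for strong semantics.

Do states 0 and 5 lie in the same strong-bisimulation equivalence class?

Refine partition for ~:
  round 0: {{0,1,2,3,4,5,6}}
  round 1: {{0},{1},{2,5},{3},{4},{6}}
  round 2: {{0},{1},{2},{3},{4},{5},{6}}
Fixed point at round 3; 7 class(es).
0∈{0}, 5∈{5}

Answer: NOT BISIMILAR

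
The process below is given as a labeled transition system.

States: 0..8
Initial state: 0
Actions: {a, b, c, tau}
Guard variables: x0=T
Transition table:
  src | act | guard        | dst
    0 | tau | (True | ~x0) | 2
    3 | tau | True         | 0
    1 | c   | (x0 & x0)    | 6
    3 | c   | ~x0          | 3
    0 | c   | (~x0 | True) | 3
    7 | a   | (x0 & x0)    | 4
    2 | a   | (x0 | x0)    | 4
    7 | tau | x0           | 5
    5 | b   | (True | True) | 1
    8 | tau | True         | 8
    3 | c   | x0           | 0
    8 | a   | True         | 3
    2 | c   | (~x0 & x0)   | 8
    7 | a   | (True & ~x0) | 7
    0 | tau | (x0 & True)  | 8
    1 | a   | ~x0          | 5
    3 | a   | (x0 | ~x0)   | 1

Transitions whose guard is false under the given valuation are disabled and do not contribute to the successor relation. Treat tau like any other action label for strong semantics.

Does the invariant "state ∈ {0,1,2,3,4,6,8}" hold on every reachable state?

Safe = {0,1,2,3,4,6,8}
Reach set: {0,1,2,3,4,6,8}
  0: safe
  1: safe
  2: safe
  3: safe
  4: safe
  6: safe
  8: safe

Answer: INVARIANT HOLDS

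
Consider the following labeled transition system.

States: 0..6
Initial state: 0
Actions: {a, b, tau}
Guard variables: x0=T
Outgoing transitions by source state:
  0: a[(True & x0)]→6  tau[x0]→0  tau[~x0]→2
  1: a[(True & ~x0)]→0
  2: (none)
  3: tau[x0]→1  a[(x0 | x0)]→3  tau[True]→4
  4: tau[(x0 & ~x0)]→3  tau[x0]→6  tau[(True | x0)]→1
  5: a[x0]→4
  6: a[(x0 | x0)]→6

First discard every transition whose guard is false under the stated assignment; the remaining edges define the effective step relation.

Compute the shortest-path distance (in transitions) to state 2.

Layered search for 2:
  L0 = {0}
  L1 = {6}
2 never appears.

Answer: UNREACHABLE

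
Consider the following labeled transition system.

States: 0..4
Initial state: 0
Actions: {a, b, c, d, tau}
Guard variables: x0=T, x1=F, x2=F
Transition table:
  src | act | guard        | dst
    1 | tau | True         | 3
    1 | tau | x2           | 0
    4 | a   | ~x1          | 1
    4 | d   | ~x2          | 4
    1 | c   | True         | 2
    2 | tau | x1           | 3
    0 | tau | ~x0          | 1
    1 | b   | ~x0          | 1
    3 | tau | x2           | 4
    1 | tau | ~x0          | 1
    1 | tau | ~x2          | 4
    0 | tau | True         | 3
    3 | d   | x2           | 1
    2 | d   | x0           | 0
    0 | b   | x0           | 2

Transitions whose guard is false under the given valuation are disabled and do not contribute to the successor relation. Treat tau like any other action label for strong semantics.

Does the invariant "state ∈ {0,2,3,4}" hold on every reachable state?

Answer: INVARIANT HOLDS

Working:
Inv-set: {0,2,3,4}
Reachable = {0,2,3}
  0: ✓
  2: ✓
  3: ✓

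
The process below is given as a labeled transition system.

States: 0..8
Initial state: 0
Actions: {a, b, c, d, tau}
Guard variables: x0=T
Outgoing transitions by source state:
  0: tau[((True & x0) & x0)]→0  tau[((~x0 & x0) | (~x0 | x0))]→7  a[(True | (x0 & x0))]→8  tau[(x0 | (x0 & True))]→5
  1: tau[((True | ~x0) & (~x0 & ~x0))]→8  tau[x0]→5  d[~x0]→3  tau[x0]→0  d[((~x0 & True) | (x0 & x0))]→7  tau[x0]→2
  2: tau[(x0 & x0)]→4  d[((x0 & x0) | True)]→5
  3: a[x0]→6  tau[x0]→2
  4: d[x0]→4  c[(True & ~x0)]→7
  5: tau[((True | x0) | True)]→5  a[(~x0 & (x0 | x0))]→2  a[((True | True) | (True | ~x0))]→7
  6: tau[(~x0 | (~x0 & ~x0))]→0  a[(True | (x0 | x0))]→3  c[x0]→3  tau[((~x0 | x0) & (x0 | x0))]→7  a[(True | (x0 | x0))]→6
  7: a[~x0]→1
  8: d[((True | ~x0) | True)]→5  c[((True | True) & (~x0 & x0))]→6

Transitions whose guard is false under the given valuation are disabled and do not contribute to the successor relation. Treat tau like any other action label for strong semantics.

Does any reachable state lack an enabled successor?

Reachable = {0,5,7,8}
  0: a→8  tau→0  tau→5  tau→7  [deg 4]
  5: a→7  tau→5  [deg 2]
  7: ∅  [deadlock]
  8: d→5  [deg 1]
trace reaching 7: tau

Answer: DEADLOCK at state 7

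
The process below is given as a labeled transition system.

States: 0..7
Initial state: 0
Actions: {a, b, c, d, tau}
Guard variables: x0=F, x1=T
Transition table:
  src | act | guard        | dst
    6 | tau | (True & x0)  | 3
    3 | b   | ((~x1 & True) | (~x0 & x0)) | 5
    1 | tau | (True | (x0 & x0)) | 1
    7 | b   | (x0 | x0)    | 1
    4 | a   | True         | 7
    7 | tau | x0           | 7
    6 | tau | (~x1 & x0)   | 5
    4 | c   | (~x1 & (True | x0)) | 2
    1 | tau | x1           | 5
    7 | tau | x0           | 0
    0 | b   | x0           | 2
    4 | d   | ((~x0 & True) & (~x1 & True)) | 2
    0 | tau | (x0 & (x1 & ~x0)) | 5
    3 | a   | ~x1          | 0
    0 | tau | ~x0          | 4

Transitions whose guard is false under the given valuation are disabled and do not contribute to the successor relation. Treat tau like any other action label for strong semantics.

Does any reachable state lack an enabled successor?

Answer: DEADLOCK at state 7

Analysis:
R = {0,4,7}
  0: tau→4  [1 out]
  4: a→7  [1 out]
  7: ∅  [no exit]
Path to 7: tau·a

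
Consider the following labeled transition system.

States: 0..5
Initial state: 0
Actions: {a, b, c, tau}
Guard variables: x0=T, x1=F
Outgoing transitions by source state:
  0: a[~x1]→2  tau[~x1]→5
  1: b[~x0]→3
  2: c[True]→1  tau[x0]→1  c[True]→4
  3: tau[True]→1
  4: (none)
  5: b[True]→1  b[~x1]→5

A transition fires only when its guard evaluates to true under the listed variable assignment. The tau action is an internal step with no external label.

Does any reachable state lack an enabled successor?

Reach set: {0,1,2,4,5}
  0: a→2  tau→5  [2 exit(s)]
  1: ∅  [no exit]
  2: c→1  c→4  tau→1  [3 exit(s)]
  4: ∅  [no exit]
  5: b→1  b→5  [2 exit(s)]
trace reaching 1: a·c

Answer: DEADLOCK at state 1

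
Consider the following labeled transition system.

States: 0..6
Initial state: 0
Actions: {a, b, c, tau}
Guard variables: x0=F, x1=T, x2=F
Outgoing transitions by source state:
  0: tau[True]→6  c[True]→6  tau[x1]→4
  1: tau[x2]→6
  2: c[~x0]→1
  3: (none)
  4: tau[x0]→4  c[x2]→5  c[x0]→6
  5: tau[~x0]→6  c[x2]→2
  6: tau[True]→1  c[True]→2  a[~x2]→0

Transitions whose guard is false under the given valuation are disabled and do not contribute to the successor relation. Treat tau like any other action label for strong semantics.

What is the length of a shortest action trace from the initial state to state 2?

Answer: 2

Working:
Breadth-first toward 2:
  Layer 0: {0}
  Layer 1: {4,6}
  Layer 2: {1,2}
2 enters at depth 2; path c·c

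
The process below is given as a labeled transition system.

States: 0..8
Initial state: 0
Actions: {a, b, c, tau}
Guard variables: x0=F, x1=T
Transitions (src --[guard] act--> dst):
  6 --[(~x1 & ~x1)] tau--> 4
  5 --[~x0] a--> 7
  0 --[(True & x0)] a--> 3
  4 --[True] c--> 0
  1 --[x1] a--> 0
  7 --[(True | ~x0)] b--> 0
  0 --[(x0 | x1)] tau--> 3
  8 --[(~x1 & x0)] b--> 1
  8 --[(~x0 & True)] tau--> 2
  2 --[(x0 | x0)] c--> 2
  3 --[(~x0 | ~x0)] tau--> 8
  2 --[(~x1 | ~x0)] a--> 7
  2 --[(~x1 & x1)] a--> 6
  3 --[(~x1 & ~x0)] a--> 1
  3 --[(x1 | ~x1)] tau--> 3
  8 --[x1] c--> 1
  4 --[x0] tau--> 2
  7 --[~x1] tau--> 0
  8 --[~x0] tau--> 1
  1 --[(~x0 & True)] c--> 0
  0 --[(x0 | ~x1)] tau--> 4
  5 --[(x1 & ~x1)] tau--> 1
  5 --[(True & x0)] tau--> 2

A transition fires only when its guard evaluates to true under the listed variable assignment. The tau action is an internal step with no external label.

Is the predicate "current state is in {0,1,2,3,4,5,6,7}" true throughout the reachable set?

Answer: INVARIANT VIOLATED at state 8

Trace:
Inv-set: {0,1,2,3,4,5,6,7}
R = {0,1,2,3,7,8}
  0: safe
  1: safe
  2: safe
  3: safe
  7: safe
  8: ✗ unsafe
witness against invariant: tau·tau → 8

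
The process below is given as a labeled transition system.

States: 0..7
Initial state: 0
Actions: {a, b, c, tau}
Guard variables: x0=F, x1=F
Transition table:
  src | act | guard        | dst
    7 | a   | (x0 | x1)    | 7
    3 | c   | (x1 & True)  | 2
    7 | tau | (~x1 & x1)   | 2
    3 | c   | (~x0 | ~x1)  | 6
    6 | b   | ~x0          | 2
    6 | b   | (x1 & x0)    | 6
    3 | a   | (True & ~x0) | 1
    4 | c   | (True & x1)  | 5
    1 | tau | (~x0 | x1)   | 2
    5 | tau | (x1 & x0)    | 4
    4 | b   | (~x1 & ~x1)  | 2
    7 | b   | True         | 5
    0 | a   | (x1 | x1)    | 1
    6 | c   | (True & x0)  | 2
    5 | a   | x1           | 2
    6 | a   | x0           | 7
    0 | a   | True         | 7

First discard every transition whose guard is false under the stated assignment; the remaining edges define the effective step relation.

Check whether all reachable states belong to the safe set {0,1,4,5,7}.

Answer: INVARIANT HOLDS

Trace:
Allowed set {0,1,4,5,7}
Reach set: {0,5,7}
  0: safe
  5: safe
  7: safe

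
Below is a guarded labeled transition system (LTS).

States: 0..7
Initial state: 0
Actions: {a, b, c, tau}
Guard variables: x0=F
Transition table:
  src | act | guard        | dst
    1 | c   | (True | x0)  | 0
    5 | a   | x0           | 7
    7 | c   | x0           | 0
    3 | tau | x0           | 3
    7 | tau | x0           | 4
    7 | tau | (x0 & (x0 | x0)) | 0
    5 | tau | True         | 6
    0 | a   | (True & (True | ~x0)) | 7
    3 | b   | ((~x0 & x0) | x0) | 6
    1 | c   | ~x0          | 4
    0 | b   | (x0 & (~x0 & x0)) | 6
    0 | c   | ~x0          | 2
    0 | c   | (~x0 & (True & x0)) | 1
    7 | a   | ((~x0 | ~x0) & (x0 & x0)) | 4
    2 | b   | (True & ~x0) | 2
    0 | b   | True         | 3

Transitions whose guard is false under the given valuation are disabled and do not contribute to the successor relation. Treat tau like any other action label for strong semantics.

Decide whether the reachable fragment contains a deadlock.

Reachable = {0,2,3,7}
  0: a→7  b→3  c→2  [3 exit(s)]
  2: b→2  [1 exit(s)]
  3: ∅  [deadlock]
  7: ∅  [deadlock]
Path to 3: b

Answer: DEADLOCK at state 3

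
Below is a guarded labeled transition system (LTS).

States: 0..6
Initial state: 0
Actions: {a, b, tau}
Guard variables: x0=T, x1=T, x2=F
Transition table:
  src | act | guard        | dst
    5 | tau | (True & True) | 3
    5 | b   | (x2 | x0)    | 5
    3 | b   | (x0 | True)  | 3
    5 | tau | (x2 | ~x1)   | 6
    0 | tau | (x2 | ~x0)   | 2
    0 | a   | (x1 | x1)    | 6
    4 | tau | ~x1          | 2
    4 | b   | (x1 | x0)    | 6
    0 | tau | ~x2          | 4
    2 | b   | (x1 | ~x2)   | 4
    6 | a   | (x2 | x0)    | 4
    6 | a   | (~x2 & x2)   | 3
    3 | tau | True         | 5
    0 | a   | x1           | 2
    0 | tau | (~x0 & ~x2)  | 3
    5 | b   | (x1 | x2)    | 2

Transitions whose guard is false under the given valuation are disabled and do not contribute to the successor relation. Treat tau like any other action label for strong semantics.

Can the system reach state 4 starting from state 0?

Answer: REACHABLE

Working:
After dropping false guards: 11 live edges.
Layer 0: {0}
Layer 1: {2,4,6}  now seen {0,2,4,6}
Reachable = {0,2,4,6}
trace reaching 4: tau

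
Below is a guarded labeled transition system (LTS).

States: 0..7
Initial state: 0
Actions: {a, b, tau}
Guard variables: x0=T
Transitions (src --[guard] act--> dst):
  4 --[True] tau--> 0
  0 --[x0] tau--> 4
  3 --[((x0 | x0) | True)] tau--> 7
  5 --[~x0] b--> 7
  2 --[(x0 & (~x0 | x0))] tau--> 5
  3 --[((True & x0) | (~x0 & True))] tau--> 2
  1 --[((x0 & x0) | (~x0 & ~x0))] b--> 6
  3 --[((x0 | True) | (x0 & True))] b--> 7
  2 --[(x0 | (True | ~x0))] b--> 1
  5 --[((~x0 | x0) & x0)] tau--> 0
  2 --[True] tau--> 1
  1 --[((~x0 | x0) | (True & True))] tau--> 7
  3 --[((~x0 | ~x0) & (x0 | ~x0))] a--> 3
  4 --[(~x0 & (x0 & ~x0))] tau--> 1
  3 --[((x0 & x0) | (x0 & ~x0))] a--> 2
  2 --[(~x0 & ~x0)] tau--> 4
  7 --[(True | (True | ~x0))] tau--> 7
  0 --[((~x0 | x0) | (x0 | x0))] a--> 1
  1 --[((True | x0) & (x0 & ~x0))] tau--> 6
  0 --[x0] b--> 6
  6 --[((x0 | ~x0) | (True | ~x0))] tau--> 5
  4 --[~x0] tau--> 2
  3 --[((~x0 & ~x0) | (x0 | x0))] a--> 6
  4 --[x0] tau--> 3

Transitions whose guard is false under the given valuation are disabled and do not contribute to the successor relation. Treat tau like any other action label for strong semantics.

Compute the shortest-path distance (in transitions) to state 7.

BFS to 7:
  L0 = {0}
  L1 = {1,4,6}
  L2 = {3,5,7}
first hit 7 at d=2 via a·tau

Answer: 2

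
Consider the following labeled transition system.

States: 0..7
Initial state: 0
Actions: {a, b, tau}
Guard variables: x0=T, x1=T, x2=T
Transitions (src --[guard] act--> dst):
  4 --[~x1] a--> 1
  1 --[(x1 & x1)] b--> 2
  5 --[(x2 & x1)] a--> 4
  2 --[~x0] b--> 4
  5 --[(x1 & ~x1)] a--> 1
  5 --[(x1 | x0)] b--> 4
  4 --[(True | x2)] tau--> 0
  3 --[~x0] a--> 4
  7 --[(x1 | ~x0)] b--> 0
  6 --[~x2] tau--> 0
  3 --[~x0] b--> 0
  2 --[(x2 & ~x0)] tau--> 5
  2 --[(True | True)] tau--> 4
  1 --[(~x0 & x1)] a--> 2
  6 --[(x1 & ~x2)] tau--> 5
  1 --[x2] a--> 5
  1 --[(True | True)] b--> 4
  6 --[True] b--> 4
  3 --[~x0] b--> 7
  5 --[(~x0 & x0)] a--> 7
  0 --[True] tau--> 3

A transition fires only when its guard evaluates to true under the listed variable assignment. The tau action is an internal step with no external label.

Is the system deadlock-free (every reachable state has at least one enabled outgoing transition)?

Answer: DEADLOCK at state 3

Analysis:
R = {0,3}
  0: tau→3  [deg 1]
  3: ∅  [no exit]
trace reaching 3: tau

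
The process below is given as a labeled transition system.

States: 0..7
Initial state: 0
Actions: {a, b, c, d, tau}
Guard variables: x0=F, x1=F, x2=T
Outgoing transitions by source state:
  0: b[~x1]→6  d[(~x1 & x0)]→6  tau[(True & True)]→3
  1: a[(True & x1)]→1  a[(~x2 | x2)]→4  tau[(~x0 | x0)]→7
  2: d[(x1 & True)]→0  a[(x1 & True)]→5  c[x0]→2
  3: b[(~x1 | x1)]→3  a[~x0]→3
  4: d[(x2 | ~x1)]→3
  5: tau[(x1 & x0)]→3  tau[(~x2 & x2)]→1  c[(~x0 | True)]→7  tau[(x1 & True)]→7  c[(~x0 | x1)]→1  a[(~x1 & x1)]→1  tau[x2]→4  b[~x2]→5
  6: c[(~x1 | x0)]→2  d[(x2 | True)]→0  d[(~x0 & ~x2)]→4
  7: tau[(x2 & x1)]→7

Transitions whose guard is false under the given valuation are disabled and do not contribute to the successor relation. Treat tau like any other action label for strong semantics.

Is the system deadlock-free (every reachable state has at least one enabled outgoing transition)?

Answer: DEADLOCK at state 2

Analysis:
Reachable = {0,2,3,6}
  0: b→6  tau→3  [deg 2]
  2: ∅  [no exit]
  3: a→3  b→3  [deg 2]
  6: c→2  d→0  [deg 2]
witness 2: b·c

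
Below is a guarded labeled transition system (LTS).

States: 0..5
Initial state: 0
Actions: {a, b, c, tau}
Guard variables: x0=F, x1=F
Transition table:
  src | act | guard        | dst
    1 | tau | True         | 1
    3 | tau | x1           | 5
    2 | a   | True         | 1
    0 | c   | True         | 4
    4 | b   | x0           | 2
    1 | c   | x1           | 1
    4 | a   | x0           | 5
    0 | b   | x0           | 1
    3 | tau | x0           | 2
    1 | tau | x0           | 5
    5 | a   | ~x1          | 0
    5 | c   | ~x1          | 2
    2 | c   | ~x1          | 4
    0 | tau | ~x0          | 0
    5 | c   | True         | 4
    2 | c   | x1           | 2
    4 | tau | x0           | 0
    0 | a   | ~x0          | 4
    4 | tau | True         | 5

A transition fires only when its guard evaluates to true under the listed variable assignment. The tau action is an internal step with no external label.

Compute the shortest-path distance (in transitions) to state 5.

Answer: 2

Working:
Layered search for 5:
  L0 = {0}
  L1 = {4}
  L2 = {5}
depth(5)=2, e.g. a·tau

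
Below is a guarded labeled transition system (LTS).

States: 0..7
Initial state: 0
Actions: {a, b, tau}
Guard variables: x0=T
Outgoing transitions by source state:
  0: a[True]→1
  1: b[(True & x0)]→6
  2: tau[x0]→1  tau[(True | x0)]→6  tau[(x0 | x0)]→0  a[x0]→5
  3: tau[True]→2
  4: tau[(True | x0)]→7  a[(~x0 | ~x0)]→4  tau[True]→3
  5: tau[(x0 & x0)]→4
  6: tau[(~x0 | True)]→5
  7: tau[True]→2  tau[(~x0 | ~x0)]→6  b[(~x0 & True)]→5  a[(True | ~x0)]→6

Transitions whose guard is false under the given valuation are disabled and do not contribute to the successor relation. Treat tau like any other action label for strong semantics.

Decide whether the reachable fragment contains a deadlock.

Answer: DEADLOCK-FREE

Trace:
Reachable = {0,1,2,3,4,5,6,7}
  0: a→1  [deg 1]
  1: b→6  [deg 1]
  2: a→5  tau→0  tau→1  tau→6  [deg 4]
  3: tau→2  [deg 1]
  4: tau→3  tau→7  [deg 2]
  5: tau→4  [deg 1]
  6: tau→5  [deg 1]
  7: a→6  tau→2  [deg 2]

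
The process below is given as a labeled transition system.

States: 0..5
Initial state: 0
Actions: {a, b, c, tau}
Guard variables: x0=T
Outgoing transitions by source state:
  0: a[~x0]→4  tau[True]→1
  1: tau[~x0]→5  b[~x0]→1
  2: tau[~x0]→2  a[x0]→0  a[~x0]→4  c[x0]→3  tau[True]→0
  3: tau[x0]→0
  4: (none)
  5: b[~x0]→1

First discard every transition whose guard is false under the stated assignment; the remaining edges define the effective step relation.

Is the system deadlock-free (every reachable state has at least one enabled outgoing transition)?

Reach set: {0,1}
  0: tau→1  [deg 1]
  1: ∅  [STUCK]
trace reaching 1: tau

Answer: DEADLOCK at state 1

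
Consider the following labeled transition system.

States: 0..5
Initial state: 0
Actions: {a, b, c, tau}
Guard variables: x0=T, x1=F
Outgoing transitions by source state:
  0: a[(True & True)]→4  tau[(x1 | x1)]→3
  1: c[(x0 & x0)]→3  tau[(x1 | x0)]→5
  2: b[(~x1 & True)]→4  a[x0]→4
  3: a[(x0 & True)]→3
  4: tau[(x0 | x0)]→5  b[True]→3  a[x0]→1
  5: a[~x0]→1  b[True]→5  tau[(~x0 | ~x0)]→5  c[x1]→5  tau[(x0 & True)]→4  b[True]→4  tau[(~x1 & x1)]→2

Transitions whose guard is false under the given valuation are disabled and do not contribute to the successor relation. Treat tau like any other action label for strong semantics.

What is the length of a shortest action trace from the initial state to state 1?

Layered search for 1:
  depth 0: {0}
  depth 1: {4}
  depth 2: {1,3,5}
first hit 1 at d=2 via a·a

Answer: 2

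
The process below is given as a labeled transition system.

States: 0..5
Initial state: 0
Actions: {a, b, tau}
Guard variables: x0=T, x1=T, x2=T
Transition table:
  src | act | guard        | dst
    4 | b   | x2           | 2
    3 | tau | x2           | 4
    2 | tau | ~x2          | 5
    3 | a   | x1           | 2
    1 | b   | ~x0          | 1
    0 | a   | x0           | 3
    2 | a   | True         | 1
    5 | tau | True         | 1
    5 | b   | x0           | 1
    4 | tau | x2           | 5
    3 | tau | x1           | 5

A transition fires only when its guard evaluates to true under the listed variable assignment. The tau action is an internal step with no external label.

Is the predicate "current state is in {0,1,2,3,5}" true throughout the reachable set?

Answer: INVARIANT VIOLATED at state 4

Working:
Safe = {0,1,2,3,5}
R = {0,1,2,3,4,5}
  0: ✓
  1: ✓
  2: ✓
  3: ✓
  4: VIOLATES
  5: ✓
reach 4 via a·tau — violates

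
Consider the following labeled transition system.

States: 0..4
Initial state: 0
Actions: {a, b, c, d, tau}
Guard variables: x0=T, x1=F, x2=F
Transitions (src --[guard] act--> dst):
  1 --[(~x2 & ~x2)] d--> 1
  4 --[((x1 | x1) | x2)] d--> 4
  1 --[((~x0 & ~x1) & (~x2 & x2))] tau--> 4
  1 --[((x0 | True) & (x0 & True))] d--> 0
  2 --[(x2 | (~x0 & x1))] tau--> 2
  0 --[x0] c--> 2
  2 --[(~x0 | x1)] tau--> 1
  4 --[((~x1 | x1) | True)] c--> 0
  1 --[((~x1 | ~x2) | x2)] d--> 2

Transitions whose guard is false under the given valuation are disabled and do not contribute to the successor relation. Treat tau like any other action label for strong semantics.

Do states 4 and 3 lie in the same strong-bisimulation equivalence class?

Answer: NOT BISIMILAR

Analysis:
Refine partition for ~:
  P[0] = {{0,1,2,3,4}}
  P[1] = {{0,4},{1},{2,3}}
  P[2] = {{0},{1},{2,3},{4}}
4 equivalence class(es) (converged in 3)
class of 4: {4}; class of 3: {2,3}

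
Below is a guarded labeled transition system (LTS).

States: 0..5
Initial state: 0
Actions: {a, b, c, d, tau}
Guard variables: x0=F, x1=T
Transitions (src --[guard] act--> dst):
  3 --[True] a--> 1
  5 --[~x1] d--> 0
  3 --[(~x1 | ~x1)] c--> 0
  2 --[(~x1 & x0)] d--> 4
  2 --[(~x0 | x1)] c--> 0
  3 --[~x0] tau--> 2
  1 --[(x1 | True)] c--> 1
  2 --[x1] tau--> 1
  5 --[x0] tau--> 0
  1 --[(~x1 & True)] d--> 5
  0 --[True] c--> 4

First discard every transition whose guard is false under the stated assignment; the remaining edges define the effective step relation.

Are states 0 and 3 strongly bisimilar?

Compute ~ classes (split until stable):
  P[0] = {{0,1,2,3,4,5}}
  P[1] = {{0,1},{2},{3},{4,5}}
  P[2] = {{0},{1},{2},{3},{4,5}}
Fixed point at round 3; 5 class(es).
class of 0: {0}; class of 3: {3}

Answer: NOT BISIMILAR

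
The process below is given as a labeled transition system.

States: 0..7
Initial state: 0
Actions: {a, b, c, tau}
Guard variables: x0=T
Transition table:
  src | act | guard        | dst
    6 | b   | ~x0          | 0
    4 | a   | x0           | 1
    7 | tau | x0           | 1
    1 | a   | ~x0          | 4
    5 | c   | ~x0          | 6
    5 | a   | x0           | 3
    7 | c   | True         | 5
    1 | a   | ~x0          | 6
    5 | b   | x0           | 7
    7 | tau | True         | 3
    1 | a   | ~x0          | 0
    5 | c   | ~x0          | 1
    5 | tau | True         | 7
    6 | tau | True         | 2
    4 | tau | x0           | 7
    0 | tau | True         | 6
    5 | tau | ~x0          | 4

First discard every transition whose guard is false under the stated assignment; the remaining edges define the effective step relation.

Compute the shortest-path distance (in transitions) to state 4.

Answer: UNREACHABLE

Working:
Breadth-first toward 4:
  Layer 0: {0}
  Layer 1: {6}
  Layer 2: {2}
4 never appears.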